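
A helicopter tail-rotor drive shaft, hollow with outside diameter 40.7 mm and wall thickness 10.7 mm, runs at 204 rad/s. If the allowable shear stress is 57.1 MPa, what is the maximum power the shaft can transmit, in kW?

J = π(d_o⁴ − d_i⁴)/32 = π(0.0407⁴ − 0.0193⁴)/32 = 2.558×10^-7 m⁴.
T_max = τ_allow·J/r = 5.71×10^7 × 2.558×10^-7 / 0.0204 = 717.7 N·m.
ω = 204 rad/s, so P_max = T_max·ω = 1.464×10^5 W.

146 kW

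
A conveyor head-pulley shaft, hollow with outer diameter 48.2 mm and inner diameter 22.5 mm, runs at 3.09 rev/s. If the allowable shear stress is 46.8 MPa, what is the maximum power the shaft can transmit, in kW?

J = π(d_o⁴ − d_i⁴)/32 = π(0.0482⁴ − 0.0225⁴)/32 = 5.047×10^-7 m⁴.
T_max = τ_allow·J/r = 4.68×10^7 × 5.047×10^-7 / 0.0241 = 980.1 N·m.
ω = 2π·3.09 = 19.42 rad/s, so P_max = T_max·ω = 1.903×10^4 W.

19.0 kW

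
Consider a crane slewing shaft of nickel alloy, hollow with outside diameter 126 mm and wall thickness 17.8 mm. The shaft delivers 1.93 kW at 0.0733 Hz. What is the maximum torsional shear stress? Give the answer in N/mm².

ω = 2π·0.0733 = 0.4606 rad/s, so T = P/ω = 1.93×10³ / 0.4606 = 4191 N·m.
J = π(d_o⁴ − d_i⁴)/32 = π(0.126⁴ − 0.0904⁴)/32 = 1.819×10^-5 m⁴.
τ_max = T·r/J = 4191 × 0.0630 / 1.819×10^-5 = 1.452×10^7 Pa.

14.5 N/mm²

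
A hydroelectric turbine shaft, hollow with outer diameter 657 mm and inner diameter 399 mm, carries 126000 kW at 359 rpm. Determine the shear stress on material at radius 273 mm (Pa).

5.79e7 Pa

ω = 2π·359/60 = 37.59 rad/s, so T = P/ω = 126000×10³ / 37.59 = 3.352e6 N·m.
J = π(d_o⁴ − d_i⁴)/32 = π(0.657⁴ − 0.399⁴)/32 = 0.01580 m⁴.
Shear stress varies linearly with radius: τ = T·r/J = 3.352e6 × 0.273 / 0.01580 = 5.790×10^7 Pa.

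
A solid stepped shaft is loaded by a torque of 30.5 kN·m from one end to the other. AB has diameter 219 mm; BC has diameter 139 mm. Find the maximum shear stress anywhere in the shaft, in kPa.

Under the same torque, τ_max = 16T/(πd³) is largest where d is smallest — segment BC (d = 139 mm).
τ_max = 16·30500/(π·(0.139)³) = 5.784×10^7 Pa.

57800 kPa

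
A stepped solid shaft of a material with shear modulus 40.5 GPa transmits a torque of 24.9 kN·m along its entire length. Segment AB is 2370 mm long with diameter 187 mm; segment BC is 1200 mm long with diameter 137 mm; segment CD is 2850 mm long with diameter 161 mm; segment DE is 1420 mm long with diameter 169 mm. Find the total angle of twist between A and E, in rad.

0.0709 rad

J_AB = π(0.187)⁴/32 = 1.20×10^-4 m⁴; J_BC = π(0.137)⁴/32 = 3.46×10^-5 m⁴; J_CD = π(0.161)⁴/32 = 6.60×10^-5 m⁴; J_DE = π(0.169)⁴/32 = 8.01×10^-5 m⁴.
θ = (T/G)·Σ L_i/J_i = (24900/40.5×10⁹)·(2.37/1.20×10^-4 + 1.20/3.46×10^-5 + 2.85/6.60×10^-5 + 1.42/8.01×10^-5) = 0.07094 rad.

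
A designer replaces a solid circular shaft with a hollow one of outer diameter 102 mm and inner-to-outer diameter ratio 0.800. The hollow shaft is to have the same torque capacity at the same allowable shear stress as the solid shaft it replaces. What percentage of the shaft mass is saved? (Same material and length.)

48.8 %

Equal τ_max and T ⇒ the solid shaft needs d_s³ = d_o³(1−k⁴), so d_s = 102·(1−0.800⁴)^(1/3) = 85.57 mm.
Area ratio A_h/A_s = d_o²(1−k²)/d_s² = (1−k²)/(1−k⁴)^(2/3) = 0.5115.
Mass saving = 1 − 0.5115 = 48.8 %.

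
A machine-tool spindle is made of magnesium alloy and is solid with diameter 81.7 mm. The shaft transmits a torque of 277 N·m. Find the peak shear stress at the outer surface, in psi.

J = πd⁴/32 = π(0.0817)⁴/32 = 4.374×10^-6 m⁴.
τ_max = T·r/J = 277.0 × 0.0409 / 4.374×10^-6 = 2.587×10^6 Pa.

375 psi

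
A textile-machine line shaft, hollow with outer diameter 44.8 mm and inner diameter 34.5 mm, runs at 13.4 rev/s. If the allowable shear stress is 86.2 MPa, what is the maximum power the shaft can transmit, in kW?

J = π(d_o⁴ − d_i⁴)/32 = π(0.0448⁴ − 0.0345⁴)/32 = 2.564×10^-7 m⁴.
T_max = τ_allow·J/r = 8.62×10^7 × 2.564×10^-7 / 0.0224 = 986.6 N·m.
ω = 2π·13.4 = 84.19 rad/s, so P_max = T_max·ω = 8.307×10^4 W.

83.1 kW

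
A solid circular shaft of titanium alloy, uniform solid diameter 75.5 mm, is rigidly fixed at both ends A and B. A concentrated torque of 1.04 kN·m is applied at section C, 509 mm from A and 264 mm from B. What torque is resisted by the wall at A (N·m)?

With uniform GJ and both ends fixed, compatibility θ_AC = θ_CB gives T_A·a = T_B·b, together with T_A + T_B = T₀.
T_A = T₀·b/(a+b) = 1040·264/773.0 = 355.2 N·m; T_B = 684.8 N·m.

355 N·m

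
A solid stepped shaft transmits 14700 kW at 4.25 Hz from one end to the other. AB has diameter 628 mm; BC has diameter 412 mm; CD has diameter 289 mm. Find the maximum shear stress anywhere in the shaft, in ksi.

16.8 ksi

ω = 2π·4.25 = 26.70 rad/s, so T = P/ω = 14700×10³ / 26.70 = 550500 N·m.
Under the same torque, τ_max = 16T/(πd³) is largest where d is smallest — segment CD (d = 289 mm).
τ_max = 16·550500/(π·(0.289)³) = 1.162×10^8 Pa.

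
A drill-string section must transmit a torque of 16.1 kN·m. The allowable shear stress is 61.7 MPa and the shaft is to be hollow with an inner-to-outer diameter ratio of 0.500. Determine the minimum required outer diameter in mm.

112 mm

For a hollow shaft with d_i/d_o = 0.500: τ_max = 16T/(π d_o³ (1−k⁴)), so d_o = [16T/(π τ_allow (1−k⁴))]^(1/3) = [16·16100/(π·6.17×10^7·0.9375)]^(1/3) = 0.1123 m.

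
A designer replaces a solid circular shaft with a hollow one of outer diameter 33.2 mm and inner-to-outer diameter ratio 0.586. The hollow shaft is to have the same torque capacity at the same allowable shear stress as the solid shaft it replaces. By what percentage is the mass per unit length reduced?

Equal τ_max and T ⇒ the solid shaft needs d_s³ = d_o³(1−k⁴), so d_s = 33.2·(1−0.586⁴)^(1/3) = 31.84 mm.
Area ratio A_h/A_s = d_o²(1−k²)/d_s² = (1−k²)/(1−k⁴)^(2/3) = 0.7139.
Mass saving = 1 − 0.7139 = 28.6 %.

28.6 %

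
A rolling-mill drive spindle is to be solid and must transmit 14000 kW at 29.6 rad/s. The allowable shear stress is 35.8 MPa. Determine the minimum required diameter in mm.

ω = 29.6 rad/s, so T = P/ω = 14000×10³ / 29.60 = 473000 N·m.
For a solid shaft τ_max = 16T/(πd³), so d = (16T/(π τ_allow))^(1/3) = (16·473000/(π·3.58×10^7))^(1/3) = 0.4067 m.

407 mm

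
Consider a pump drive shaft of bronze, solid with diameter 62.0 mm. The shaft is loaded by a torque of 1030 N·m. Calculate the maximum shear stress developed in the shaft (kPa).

J = πd⁴/32 = π(0.0620)⁴/32 = 1.451×10^-6 m⁴.
τ_max = T·r/J = 1030 × 0.0310 / 1.451×10^-6 = 2.201×10^7 Pa.

22000 kPa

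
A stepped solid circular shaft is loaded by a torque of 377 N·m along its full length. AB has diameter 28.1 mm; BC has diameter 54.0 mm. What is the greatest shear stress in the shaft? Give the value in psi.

12600 psi

Under the same torque, τ_max = 16T/(πd³) is largest where d is smallest — segment AB (d = 28.1 mm).
τ_max = 16·377.0/(π·(0.0281)³) = 8.654×10^7 Pa.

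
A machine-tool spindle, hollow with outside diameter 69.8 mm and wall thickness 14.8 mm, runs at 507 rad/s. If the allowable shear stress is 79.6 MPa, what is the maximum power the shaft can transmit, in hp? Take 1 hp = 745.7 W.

J = π(d_o⁴ − d_i⁴)/32 = π(0.0698⁴ − 0.0402⁴)/32 = 2.074×10^-6 m⁴.
T_max = τ_allow·J/r = 7.96×10^7 × 2.074×10^-6 / 0.0349 = 4730 N·m.
ω = 507 rad/s, so P_max = T_max·ω = 2.398×10^6 W.

3220 hp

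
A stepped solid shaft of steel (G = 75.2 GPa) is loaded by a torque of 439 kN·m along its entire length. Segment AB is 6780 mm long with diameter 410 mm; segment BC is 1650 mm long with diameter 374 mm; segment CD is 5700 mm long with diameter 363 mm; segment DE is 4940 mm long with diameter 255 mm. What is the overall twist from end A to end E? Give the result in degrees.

6.20°

J_AB = π(0.410)⁴/32 = 2.77×10^-3 m⁴; J_BC = π(0.374)⁴/32 = 1.92×10^-3 m⁴; J_CD = π(0.363)⁴/32 = 1.70×10^-3 m⁴; J_DE = π(0.255)⁴/32 = 4.15×10^-4 m⁴.
θ = (T/G)·Σ L_i/J_i = (439000/75.2×10⁹)·(6.78/2.77×10^-3 + 1.65/1.92×10^-3 + 5.70/1.70×10^-3 + 4.94/4.15×10^-4) = 0.1083 rad.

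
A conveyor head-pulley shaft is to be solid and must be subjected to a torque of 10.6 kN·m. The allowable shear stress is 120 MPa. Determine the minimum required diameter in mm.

For a solid shaft τ_max = 16T/(πd³), so d = (16T/(π τ_allow))^(1/3) = (16·10600/(π·1.20×10^8))^(1/3) = 0.07662 m.

76.6 mm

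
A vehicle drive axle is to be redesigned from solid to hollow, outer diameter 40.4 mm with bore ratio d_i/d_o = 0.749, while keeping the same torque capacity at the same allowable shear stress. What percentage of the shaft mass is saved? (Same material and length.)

Equal τ_max and T ⇒ the solid shaft needs d_s³ = d_o³(1−k⁴), so d_s = 40.4·(1−0.749⁴)^(1/3) = 35.62 mm.
Area ratio A_h/A_s = d_o²(1−k²)/d_s² = (1−k²)/(1−k⁴)^(2/3) = 0.5648.
Mass saving = 1 − 0.5648 = 43.5 %.

43.5 %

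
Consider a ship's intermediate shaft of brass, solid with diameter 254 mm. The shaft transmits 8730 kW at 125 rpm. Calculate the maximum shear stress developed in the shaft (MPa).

207 MPa

ω = 2π·125/60 = 13.09 rad/s, so T = P/ω = 8730×10³ / 13.09 = 666900 N·m.
J = πd⁴/32 = π(0.254)⁴/32 = 4.086×10^-4 m⁴.
τ_max = T·r/J = 666900 × 0.127 / 4.086×10^-4 = 2.073×10^8 Pa.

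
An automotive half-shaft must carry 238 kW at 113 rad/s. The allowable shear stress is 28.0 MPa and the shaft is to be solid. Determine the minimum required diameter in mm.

72.6 mm

ω = 113 rad/s, so T = P/ω = 238×10³ / 113.0 = 2106 N·m.
For a solid shaft τ_max = 16T/(πd³), so d = (16T/(π τ_allow))^(1/3) = (16·2106/(π·2.80×10^7))^(1/3) = 0.07263 m.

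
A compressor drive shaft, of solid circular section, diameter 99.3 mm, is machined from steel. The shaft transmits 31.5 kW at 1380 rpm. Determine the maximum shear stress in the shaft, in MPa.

1.13 MPa

ω = 2π·1380/60 = 144.5 rad/s, so T = P/ω = 31.5×10³ / 144.5 = 218.0 N·m.
J = πd⁴/32 = π(0.0993)⁴/32 = 9.545×10^-6 m⁴.
τ_max = T·r/J = 218.0 × 0.0496 / 9.545×10^-6 = 1.134×10^6 Pa.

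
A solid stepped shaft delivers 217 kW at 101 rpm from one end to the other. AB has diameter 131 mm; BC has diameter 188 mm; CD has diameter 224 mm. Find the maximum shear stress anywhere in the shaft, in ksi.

ω = 2π·101/60 = 10.58 rad/s, so T = P/ω = 217×10³ / 10.58 = 20520 N·m.
Under the same torque, τ_max = 16T/(πd³) is largest where d is smallest — segment AB (d = 131 mm).
τ_max = 16·20520/(π·(0.131)³) = 4.648×10^7 Pa.

6.74 ksi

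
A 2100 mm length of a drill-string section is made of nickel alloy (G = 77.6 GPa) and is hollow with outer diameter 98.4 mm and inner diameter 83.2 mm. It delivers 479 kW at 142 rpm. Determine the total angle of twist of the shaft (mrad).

ω = 2π·142/60 = 14.87 rad/s, so T = P/ω = 479×10³ / 14.87 = 32210 N·m.
J = π(d_o⁴ − d_i⁴)/32 = π(0.0984⁴ − 0.0832⁴)/32 = 4.500×10^-6 m⁴.
θ = T·L/(G·J) = 32210 × 2.10 / (77.6×10⁹ × 4.500×10^-6) = 0.1937 rad.

194 mrad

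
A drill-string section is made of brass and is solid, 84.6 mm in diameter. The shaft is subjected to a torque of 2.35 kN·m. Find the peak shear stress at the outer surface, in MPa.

J = πd⁴/32 = π(0.0846)⁴/32 = 5.029×10^-6 m⁴.
τ_max = T·r/J = 2350 × 0.0423 / 5.029×10^-6 = 1.977×10^7 Pa.

19.8 MPa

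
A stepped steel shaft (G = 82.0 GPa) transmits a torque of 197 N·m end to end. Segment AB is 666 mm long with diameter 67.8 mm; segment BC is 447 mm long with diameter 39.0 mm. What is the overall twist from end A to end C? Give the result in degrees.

0.315°

J_AB = π(0.0678)⁴/32 = 2.07×10^-6 m⁴; J_BC = π(0.0390)⁴/32 = 2.27×10^-7 m⁴.
θ = (T/G)·Σ L_i/J_i = (197.0/82.0×10⁹)·(0.666/2.07×10^-6 + 0.447/2.27×10^-7) = 5.500×10^-3 rad.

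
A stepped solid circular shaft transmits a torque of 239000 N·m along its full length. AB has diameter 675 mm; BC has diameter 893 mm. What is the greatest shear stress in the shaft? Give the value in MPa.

3.96 MPa

Under the same torque, τ_max = 16T/(πd³) is largest where d is smallest — segment AB (d = 675 mm).
τ_max = 16·239000/(π·(0.675)³) = 3.958×10^6 Pa.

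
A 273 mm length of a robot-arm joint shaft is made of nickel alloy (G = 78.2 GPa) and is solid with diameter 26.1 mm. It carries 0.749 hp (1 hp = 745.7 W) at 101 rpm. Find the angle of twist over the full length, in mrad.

ω = 2π·101/60 = 10.58 rad/s, so T = P/ω = 0.749×745.7 / 10.58 = 52.81 N·m.
J = πd⁴/32 = π(0.0261)⁴/32 = 4.556×10^-8 m⁴.
θ = T·L/(G·J) = 52.81 × 0.273 / (78.2×10⁹ × 4.556×10^-8) = 4.047×10^-3 rad.

4.05 mrad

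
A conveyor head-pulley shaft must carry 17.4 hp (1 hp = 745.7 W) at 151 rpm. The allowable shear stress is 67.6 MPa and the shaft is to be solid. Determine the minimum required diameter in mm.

ω = 2π·151/60 = 15.81 rad/s, so T = P/ω = 17.4×745.7 / 15.81 = 820.6 N·m.
For a solid shaft τ_max = 16T/(πd³), so d = (16T/(π τ_allow))^(1/3) = (16·820.6/(π·6.76×10^7))^(1/3) = 0.03954 m.

39.5 mm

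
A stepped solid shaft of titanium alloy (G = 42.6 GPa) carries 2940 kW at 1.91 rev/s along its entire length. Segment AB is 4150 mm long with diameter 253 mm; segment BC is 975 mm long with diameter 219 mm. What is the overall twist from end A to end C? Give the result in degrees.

ω = 2π·1.91 = 12.00 rad/s, so T = P/ω = 2940×10³ / 12.00 = 245000 N·m.
J_AB = π(0.253)⁴/32 = 4.02×10^-4 m⁴; J_BC = π(0.219)⁴/32 = 2.26×10^-4 m⁴.
θ = (T/G)·Σ L_i/J_i = (245000/42.6×10⁹)·(4.15/4.02×10^-4 + 0.975/2.26×10^-4) = 0.08416 rad.

4.82°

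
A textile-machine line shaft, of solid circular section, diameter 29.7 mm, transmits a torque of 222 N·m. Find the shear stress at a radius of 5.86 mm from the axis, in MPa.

J = πd⁴/32 = π(0.0297)⁴/32 = 7.639×10^-8 m⁴.
Shear stress varies linearly with radius: τ = T·r/J = 222.0 × 0.00586 / 7.639×10^-8 = 1.703×10^7 Pa.

17.0 MPa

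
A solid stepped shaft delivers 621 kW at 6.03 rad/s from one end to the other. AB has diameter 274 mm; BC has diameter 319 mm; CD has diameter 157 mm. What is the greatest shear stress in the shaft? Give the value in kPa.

136000 kPa

ω = 6.03 rad/s, so T = P/ω = 621×10³ / 6.030 = 103000 N·m.
Under the same torque, τ_max = 16T/(πd³) is largest where d is smallest — segment CD (d = 157 mm).
τ_max = 16·103000/(π·(0.157)³) = 1.355×10^8 Pa.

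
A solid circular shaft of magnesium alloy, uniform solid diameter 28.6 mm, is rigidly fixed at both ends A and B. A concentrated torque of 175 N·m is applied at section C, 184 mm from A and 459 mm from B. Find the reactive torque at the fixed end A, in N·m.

With uniform GJ and both ends fixed, compatibility θ_AC = θ_CB gives T_A·a = T_B·b, together with T_A + T_B = T₀.
T_A = T₀·b/(a+b) = 175.0·459/643.0 = 124.9 N·m; T_B = 50.08 N·m.

125 N·m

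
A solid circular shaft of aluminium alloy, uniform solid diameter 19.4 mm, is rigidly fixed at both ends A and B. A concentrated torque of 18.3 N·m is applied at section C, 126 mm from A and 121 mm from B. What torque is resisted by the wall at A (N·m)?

With uniform GJ and both ends fixed, compatibility θ_AC = θ_CB gives T_A·a = T_B·b, together with T_A + T_B = T₀.
T_A = T₀·b/(a+b) = 18.30·121/247.0 = 8.965 N·m; T_B = 9.335 N·m.

8.96 N·m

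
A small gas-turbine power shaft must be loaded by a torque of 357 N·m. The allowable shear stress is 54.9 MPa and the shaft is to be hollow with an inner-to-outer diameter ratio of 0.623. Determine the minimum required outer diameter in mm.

33.9 mm

For a hollow shaft with d_i/d_o = 0.623: τ_max = 16T/(π d_o³ (1−k⁴)), so d_o = [16T/(π τ_allow (1−k⁴))]^(1/3) = [16·357.0/(π·5.49×10^7·0.8494)]^(1/3) = 0.03391 m.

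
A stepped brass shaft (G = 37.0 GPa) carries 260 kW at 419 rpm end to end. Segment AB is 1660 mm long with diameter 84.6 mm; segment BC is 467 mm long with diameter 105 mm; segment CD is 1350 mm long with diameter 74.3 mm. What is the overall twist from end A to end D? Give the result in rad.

0.131 rad

ω = 2π·419/60 = 43.88 rad/s, so T = P/ω = 260×10³ / 43.88 = 5926 N·m.
J_AB = π(0.0846)⁴/32 = 5.03×10^-6 m⁴; J_BC = π(0.105)⁴/32 = 1.19×10^-5 m⁴; J_CD = π(0.0743)⁴/32 = 2.99×10^-6 m⁴.
θ = (T/G)·Σ L_i/J_i = (5926/37.0×10⁹)·(1.66/5.03×10^-6 + 0.467/1.19×10^-5 + 1.35/2.99×10^-6) = 0.1314 rad.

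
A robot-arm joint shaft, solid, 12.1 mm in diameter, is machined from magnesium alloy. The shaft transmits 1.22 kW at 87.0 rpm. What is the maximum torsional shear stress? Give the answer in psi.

55800 psi

ω = 2π·87.0/60 = 9.111 rad/s, so T = P/ω = 1.22×10³ / 9.111 = 133.9 N·m.
J = πd⁴/32 = π(0.0121)⁴/32 = 2.104×10^-9 m⁴.
τ_max = T·r/J = 133.9 × 0.00605 / 2.104×10^-9 = 3.850×10^8 Pa.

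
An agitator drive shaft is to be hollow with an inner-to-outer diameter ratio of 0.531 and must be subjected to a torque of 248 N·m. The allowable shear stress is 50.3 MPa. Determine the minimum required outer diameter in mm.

For a hollow shaft with d_i/d_o = 0.531: τ_max = 16T/(π d_o³ (1−k⁴)), so d_o = [16T/(π τ_allow (1−k⁴))]^(1/3) = [16·248.0/(π·5.03×10^7·0.9205)]^(1/3) = 0.03010 m.

30.1 mm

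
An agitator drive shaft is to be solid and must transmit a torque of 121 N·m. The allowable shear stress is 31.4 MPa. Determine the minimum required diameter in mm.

27.0 mm

For a solid shaft τ_max = 16T/(πd³), so d = (16T/(π τ_allow))^(1/3) = (16·121.0/(π·3.14×10^7))^(1/3) = 0.02697 m.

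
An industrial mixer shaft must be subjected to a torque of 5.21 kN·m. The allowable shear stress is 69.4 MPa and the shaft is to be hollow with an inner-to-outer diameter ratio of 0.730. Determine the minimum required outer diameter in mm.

For a hollow shaft with d_i/d_o = 0.730: τ_max = 16T/(π d_o³ (1−k⁴)), so d_o = [16T/(π τ_allow (1−k⁴))]^(1/3) = [16·5210/(π·6.94×10^7·0.7160)]^(1/3) = 0.08113 m.

81.1 mm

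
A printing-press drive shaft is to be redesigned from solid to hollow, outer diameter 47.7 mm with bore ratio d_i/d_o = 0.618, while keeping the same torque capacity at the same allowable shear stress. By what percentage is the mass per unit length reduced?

Equal τ_max and T ⇒ the solid shaft needs d_s³ = d_o³(1−k⁴), so d_s = 47.7·(1−0.618⁴)^(1/3) = 45.26 mm.
Area ratio A_h/A_s = d_o²(1−k²)/d_s² = (1−k²)/(1−k⁴)^(2/3) = 0.6866.
Mass saving = 1 − 0.6866 = 31.3 %.

31.3 %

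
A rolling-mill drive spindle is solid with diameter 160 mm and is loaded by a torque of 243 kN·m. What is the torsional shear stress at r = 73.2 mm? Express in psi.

40100 psi

J = πd⁴/32 = π(0.160)⁴/32 = 6.434×10^-5 m⁴.
Shear stress varies linearly with radius: τ = T·r/J = 243000 × 0.0732 / 6.434×10^-5 = 2.765×10^8 Pa.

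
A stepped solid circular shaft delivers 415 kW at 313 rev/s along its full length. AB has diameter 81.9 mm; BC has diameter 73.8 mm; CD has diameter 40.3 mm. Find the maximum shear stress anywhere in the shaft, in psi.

ω = 2π·313 = 1967 rad/s, so T = P/ω = 415×10³ / 1967 = 211.0 N·m.
Under the same torque, τ_max = 16T/(πd³) is largest where d is smallest — segment CD (d = 40.3 mm).
τ_max = 16·211.0/(π·(0.0403)³) = 1.642×10^7 Pa.

2380 psi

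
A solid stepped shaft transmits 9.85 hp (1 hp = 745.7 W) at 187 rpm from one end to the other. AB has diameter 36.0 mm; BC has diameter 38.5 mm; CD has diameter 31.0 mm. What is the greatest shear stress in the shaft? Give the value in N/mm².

ω = 2π·187/60 = 19.58 rad/s, so T = P/ω = 9.85×745.7 / 19.58 = 375.1 N·m.
Under the same torque, τ_max = 16T/(πd³) is largest where d is smallest — segment CD (d = 31.0 mm).
τ_max = 16·375.1/(π·(0.0310)³) = 6.412×10^7 Pa.

64.1 N/mm²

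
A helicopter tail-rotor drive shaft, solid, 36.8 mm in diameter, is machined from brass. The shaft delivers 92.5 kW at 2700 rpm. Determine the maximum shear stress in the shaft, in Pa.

3.34e7 Pa

ω = 2π·2700/60 = 282.7 rad/s, so T = P/ω = 92.5×10³ / 282.7 = 327.2 N·m.
J = πd⁴/32 = π(0.0368)⁴/32 = 1.800×10^-7 m⁴.
τ_max = T·r/J = 327.2 × 0.0184 / 1.800×10^-7 = 3.343×10^7 Pa.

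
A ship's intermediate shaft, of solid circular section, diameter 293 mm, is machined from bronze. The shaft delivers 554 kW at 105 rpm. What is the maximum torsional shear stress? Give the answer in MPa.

ω = 2π·105/60 = 11.00 rad/s, so T = P/ω = 554×10³ / 11.00 = 50380 N·m.
J = πd⁴/32 = π(0.293)⁴/32 = 7.236×10^-4 m⁴.
τ_max = T·r/J = 50380 × 0.146 / 7.236×10^-4 = 1.020×10^7 Pa.

10.2 MPa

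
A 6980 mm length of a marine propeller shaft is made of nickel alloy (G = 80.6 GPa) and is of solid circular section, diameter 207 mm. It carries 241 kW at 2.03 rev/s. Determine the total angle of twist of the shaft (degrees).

ω = 2π·2.03 = 12.75 rad/s, so T = P/ω = 241×10³ / 12.75 = 18890 N·m.
J = πd⁴/32 = π(0.207)⁴/32 = 1.803×10^-4 m⁴.
θ = T·L/(G·J) = 18890 × 6.98 / (80.6×10⁹ × 1.803×10^-4) = 9.078×10^-3 rad.

0.520°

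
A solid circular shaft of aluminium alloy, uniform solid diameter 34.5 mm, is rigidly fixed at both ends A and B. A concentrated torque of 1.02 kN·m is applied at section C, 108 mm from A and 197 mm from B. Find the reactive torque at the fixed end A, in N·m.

659 N·m

With uniform GJ and both ends fixed, compatibility θ_AC = θ_CB gives T_A·a = T_B·b, together with T_A + T_B = T₀.
T_A = T₀·b/(a+b) = 1020·197/305.0 = 658.8 N·m; T_B = 361.2 N·m.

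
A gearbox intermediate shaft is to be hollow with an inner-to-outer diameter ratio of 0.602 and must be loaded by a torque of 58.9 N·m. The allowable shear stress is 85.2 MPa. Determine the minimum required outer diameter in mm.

For a hollow shaft with d_i/d_o = 0.602: τ_max = 16T/(π d_o³ (1−k⁴)), so d_o = [16T/(π τ_allow (1−k⁴))]^(1/3) = [16·58.90/(π·8.52×10^7·0.8687)]^(1/3) = 0.01594 m.

15.9 mm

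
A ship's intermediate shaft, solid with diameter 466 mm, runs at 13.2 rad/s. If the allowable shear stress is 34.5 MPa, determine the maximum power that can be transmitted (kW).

9050 kW

J = πd⁴/32 = π(0.466)⁴/32 = 4.630×10^-3 m⁴.
T_max = τ_allow·J/r = 3.45×10^7 × 4.630×10^-3 / 0.233 = 685500 N·m.
ω = 13.2 rad/s, so P_max = T_max·ω = 9.049×10^6 W.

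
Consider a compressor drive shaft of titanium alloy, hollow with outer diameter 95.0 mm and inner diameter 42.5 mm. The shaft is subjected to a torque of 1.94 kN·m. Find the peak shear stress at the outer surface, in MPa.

J = π(d_o⁴ − d_i⁴)/32 = π(0.0950⁴ − 0.0425⁴)/32 = 7.676×10^-6 m⁴.
τ_max = T·r/J = 1940 × 0.0475 / 7.676×10^-6 = 1.200×10^7 Pa.

12.0 MPa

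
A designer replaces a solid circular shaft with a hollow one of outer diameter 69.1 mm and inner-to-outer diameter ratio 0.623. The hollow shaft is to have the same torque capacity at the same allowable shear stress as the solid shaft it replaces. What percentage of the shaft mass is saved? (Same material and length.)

31.8 %

Equal τ_max and T ⇒ the solid shaft needs d_s³ = d_o³(1−k⁴), so d_s = 69.1·(1−0.623⁴)^(1/3) = 65.44 mm.
Area ratio A_h/A_s = d_o²(1−k²)/d_s² = (1−k²)/(1−k⁴)^(2/3) = 0.6822.
Mass saving = 1 − 0.6822 = 31.8 %.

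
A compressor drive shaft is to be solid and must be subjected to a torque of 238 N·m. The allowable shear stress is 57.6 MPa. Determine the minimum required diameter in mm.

27.6 mm

For a solid shaft τ_max = 16T/(πd³), so d = (16T/(π τ_allow))^(1/3) = (16·238.0/(π·5.76×10^7))^(1/3) = 0.02761 m.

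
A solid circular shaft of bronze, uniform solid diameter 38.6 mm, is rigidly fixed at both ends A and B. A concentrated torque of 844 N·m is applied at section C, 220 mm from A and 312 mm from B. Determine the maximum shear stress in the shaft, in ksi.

6.36 ksi

With uniform GJ and both ends fixed, compatibility θ_AC = θ_CB gives T_A·a = T_B·b, together with T_A + T_B = T₀.
T_A = T₀·b/(a+b) = 844.0·312/532.0 = 495.0 N·m; T_B = 349.0 N·m.
τ in each portion: τ_AC = 4.38×10^7 Pa, τ_CB = 3.09×10^7 Pa; maximum is in AC.
τ_max = T_AC·r/J = 495.0·0.0193/2.18×10^-7 = 4.383×10^7 Pa.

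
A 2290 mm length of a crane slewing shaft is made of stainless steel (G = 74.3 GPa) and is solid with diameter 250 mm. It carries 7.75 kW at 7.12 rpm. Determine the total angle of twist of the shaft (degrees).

0.0479°

ω = 2π·7.12/60 = 0.7456 rad/s, so T = P/ω = 7.75×10³ / 0.7456 = 10390 N·m.
J = πd⁴/32 = π(0.250)⁴/32 = 3.835×10^-4 m⁴.
θ = T·L/(G·J) = 10390 × 2.29 / (74.3×10⁹ × 3.835×10^-4) = 8.354×10^-4 rad.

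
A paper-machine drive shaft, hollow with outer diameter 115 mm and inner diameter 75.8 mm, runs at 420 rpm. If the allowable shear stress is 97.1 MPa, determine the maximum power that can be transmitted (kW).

1030 kW

J = π(d_o⁴ − d_i⁴)/32 = π(0.115⁴ − 0.0758⁴)/32 = 1.393×10^-5 m⁴.
T_max = τ_allow·J/r = 9.71×10^7 × 1.393×10^-5 / 0.0575 = 23520 N·m.
ω = 2π·420/60 = 43.98 rad/s, so P_max = T_max·ω = 1.035×10^6 W.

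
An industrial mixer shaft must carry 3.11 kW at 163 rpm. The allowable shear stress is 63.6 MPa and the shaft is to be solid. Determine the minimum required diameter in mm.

ω = 2π·163/60 = 17.07 rad/s, so T = P/ω = 3.11×10³ / 17.07 = 182.2 N·m.
For a solid shaft τ_max = 16T/(πd³), so d = (16T/(π τ_allow))^(1/3) = (16·182.2/(π·6.36×10^7))^(1/3) = 0.02444 m.

24.4 mm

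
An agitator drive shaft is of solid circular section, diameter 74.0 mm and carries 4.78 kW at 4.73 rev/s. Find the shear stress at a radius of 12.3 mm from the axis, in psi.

ω = 2π·4.73 = 29.72 rad/s, so T = P/ω = 4.78×10³ / 29.72 = 160.8 N·m.
J = πd⁴/32 = π(0.0740)⁴/32 = 2.944×10^-6 m⁴.
Shear stress varies linearly with radius: τ = T·r/J = 160.8 × 0.0123 / 2.944×10^-6 = 6.720×10^5 Pa.

97.5 psi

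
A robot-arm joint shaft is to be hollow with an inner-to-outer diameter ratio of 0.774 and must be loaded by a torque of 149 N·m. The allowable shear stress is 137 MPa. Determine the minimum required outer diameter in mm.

For a hollow shaft with d_i/d_o = 0.774: τ_max = 16T/(π d_o³ (1−k⁴)), so d_o = [16T/(π τ_allow (1−k⁴))]^(1/3) = [16·149.0/(π·1.37×10^8·0.6411)]^(1/3) = 0.02052 m.

20.5 mm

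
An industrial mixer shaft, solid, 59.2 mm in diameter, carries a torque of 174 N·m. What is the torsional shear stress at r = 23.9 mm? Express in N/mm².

J = πd⁴/32 = π(0.0592)⁴/32 = 1.206×10^-6 m⁴.
Shear stress varies linearly with radius: τ = T·r/J = 174.0 × 0.0239 / 1.206×10^-6 = 3.449×10^6 Pa.

3.45 N/mm²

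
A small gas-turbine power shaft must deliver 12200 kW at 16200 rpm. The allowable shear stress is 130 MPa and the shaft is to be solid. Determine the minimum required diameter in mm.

65.6 mm

ω = 2π·16200/60 = 1696 rad/s, so T = P/ω = 12200×10³ / 1696 = 7191 N·m.
For a solid shaft τ_max = 16T/(πd³), so d = (16T/(π τ_allow))^(1/3) = (16·7191/(π·1.30×10^8))^(1/3) = 0.06556 m.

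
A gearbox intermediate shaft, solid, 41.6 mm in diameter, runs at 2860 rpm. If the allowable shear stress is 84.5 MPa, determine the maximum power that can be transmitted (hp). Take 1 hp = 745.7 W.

J = πd⁴/32 = π(0.0416)⁴/32 = 2.940×10^-7 m⁴.
T_max = τ_allow·J/r = 8.45×10^7 × 2.940×10^-7 / 0.0208 = 1194 N·m.
ω = 2π·2860/60 = 299.5 rad/s, so P_max = T_max·ω = 3.577×10^5 W.

480 hp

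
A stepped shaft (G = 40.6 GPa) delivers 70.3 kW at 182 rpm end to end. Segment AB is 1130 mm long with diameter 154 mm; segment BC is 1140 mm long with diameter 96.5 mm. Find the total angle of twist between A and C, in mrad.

ω = 2π·182/60 = 19.06 rad/s, so T = P/ω = 70.3×10³ / 19.06 = 3689 N·m.
J_AB = π(0.154)⁴/32 = 5.52×10^-5 m⁴; J_BC = π(0.0965)⁴/32 = 8.51×10^-6 m⁴.
θ = (T/G)·Σ L_i/J_i = (3689/40.6×10⁹)·(1.13/5.52×10^-5 + 1.14/8.51×10^-6) = 0.01402 rad.

14.0 mrad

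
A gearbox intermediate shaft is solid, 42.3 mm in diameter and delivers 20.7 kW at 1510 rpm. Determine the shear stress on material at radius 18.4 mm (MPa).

ω = 2π·1510/60 = 158.1 rad/s, so T = P/ω = 20.7×10³ / 158.1 = 130.9 N·m.
J = πd⁴/32 = π(0.0423)⁴/32 = 3.143×10^-7 m⁴.
Shear stress varies linearly with radius: τ = T·r/J = 130.9 × 0.0184 / 3.143×10^-7 = 7.663×10^6 Pa.

7.66 MPa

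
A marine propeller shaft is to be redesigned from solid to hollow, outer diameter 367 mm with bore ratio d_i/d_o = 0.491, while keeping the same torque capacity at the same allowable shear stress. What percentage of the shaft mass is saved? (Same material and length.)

21.0 %

Equal τ_max and T ⇒ the solid shaft needs d_s³ = d_o³(1−k⁴), so d_s = 367·(1−0.491⁴)^(1/3) = 359.7 mm.
Area ratio A_h/A_s = d_o²(1−k²)/d_s² = (1−k²)/(1−k⁴)^(2/3) = 0.7898.
Mass saving = 1 − 0.7898 = 21.0 %.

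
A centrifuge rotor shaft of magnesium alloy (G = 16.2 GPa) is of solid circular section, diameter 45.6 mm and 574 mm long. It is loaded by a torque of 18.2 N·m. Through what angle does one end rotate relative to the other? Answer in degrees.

J = πd⁴/32 = π(0.0456)⁴/32 = 4.245×10^-7 m⁴.
θ = T·L/(G·J) = 18.20 × 0.574 / (16.2×10⁹ × 4.245×10^-7) = 1.519×10^-3 rad.

0.0870°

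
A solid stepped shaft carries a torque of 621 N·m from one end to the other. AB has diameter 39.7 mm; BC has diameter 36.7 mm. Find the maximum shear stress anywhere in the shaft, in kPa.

64000 kPa

Under the same torque, τ_max = 16T/(πd³) is largest where d is smallest — segment BC (d = 36.7 mm).
τ_max = 16·621.0/(π·(0.0367)³) = 6.398×10^7 Pa.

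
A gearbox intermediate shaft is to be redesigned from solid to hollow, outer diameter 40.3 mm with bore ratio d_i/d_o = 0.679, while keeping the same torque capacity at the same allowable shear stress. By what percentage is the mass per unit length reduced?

36.8 %

Equal τ_max and T ⇒ the solid shaft needs d_s³ = d_o³(1−k⁴), so d_s = 40.3·(1−0.679⁴)^(1/3) = 37.21 mm.
Area ratio A_h/A_s = d_o²(1−k²)/d_s² = (1−k²)/(1−k⁴)^(2/3) = 0.6320.
Mass saving = 1 − 0.6320 = 36.8 %.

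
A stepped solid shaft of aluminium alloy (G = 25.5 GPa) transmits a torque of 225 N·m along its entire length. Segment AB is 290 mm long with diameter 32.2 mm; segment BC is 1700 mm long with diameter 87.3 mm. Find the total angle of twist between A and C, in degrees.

J_AB = π(0.0322)⁴/32 = 1.06×10^-7 m⁴; J_BC = π(0.0873)⁴/32 = 5.70×10^-6 m⁴.
θ = (T/G)·Σ L_i/J_i = (225.0/25.5×10⁹)·(0.290/1.06×10^-7 + 1.70/5.70×10^-6) = 0.02688 rad.

1.54°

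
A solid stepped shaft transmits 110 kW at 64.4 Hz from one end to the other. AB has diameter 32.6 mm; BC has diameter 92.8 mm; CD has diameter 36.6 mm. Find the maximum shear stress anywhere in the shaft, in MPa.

40.0 MPa

ω = 2π·64.4 = 404.6 rad/s, so T = P/ω = 110×10³ / 404.6 = 271.8 N·m.
Under the same torque, τ_max = 16T/(πd³) is largest where d is smallest — segment AB (d = 32.6 mm).
τ_max = 16·271.8/(π·(0.0326)³) = 3.996×10^7 Pa.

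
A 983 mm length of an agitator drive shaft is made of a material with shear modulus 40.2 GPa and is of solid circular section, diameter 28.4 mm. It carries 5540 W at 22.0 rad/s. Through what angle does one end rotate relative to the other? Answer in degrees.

ω = 22.0 rad/s, so T = P/ω = 5540 / 22.00 = 251.8 N·m.
J = πd⁴/32 = π(0.0284)⁴/32 = 6.387×10^-8 m⁴.
θ = T·L/(G·J) = 251.8 × 0.983 / (40.2×10⁹ × 6.387×10^-8) = 0.09641 rad.

5.52°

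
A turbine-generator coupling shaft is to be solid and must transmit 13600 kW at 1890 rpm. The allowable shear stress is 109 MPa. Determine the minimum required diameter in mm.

ω = 2π·1890/60 = 197.9 rad/s, so T = P/ω = 13600×10³ / 197.9 = 68710 N·m.
For a solid shaft τ_max = 16T/(πd³), so d = (16T/(π τ_allow))^(1/3) = (16·68710/(π·1.09×10^8))^(1/3) = 0.1475 m.

148 mm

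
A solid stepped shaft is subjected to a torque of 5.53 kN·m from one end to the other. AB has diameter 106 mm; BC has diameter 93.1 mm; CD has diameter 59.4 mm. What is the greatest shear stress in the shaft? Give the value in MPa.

Under the same torque, τ_max = 16T/(πd³) is largest where d is smallest — segment CD (d = 59.4 mm).
τ_max = 16·5530/(π·(0.0594)³) = 1.344×10^8 Pa.

134 MPa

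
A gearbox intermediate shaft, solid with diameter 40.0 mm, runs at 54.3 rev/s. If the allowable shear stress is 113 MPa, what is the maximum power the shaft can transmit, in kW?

J = πd⁴/32 = π(0.0400)⁴/32 = 2.513×10^-7 m⁴.
T_max = τ_allow·J/r = 1.13×10^8 × 2.513×10^-7 / 0.0200 = 1420 N·m.
ω = 2π·54.3 = 341.2 rad/s, so P_max = T_max·ω = 4.845×10^5 W.

484 kW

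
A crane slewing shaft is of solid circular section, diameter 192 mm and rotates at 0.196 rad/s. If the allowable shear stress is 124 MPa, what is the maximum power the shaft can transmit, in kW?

33.8 kW

J = πd⁴/32 = π(0.192)⁴/32 = 1.334×10^-4 m⁴.
T_max = τ_allow·J/r = 1.24×10^8 × 1.334×10^-4 / 0.0960 = 172300 N·m.
ω = 0.196 rad/s, so P_max = T_max·ω = 3.378×10^4 W.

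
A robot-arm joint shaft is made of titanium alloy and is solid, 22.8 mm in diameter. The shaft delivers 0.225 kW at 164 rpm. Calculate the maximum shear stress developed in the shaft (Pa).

ω = 2π·164/60 = 17.17 rad/s, so T = P/ω = 0.225×10³ / 17.17 = 13.10 N·m.
J = πd⁴/32 = π(0.0228)⁴/32 = 2.653×10^-8 m⁴.
τ_max = T·r/J = 13.10 × 0.0114 / 2.653×10^-8 = 5.630×10^6 Pa.

5.63e6 Pa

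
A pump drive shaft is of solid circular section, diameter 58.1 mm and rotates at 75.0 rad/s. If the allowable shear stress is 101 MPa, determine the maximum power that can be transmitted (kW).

J = πd⁴/32 = π(0.0581)⁴/32 = 1.119×10^-6 m⁴.
T_max = τ_allow·J/r = 1.01×10^8 × 1.119×10^-6 / 0.0290 = 3889 N·m.
ω = 75.0 rad/s, so P_max = T_max·ω = 2.917×10^5 W.

292 kW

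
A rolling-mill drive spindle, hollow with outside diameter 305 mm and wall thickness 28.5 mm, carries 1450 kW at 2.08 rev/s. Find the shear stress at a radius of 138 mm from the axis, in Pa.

ω = 2π·2.08 = 13.07 rad/s, so T = P/ω = 1450×10³ / 13.07 = 110900 N·m.
J = π(d_o⁴ − d_i⁴)/32 = π(0.305⁴ − 0.248⁴)/32 = 4.782×10^-4 m⁴.
Shear stress varies linearly with radius: τ = T·r/J = 110900 × 0.138 / 4.782×10^-4 = 3.202×10^7 Pa.

3.20e7 Pa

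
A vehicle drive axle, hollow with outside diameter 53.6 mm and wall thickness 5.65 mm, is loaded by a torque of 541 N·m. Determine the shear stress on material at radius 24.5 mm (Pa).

2.67e7 Pa

J = π(d_o⁴ − d_i⁴)/32 = π(0.0536⁴ − 0.0423⁴)/32 = 4.960×10^-7 m⁴.
Shear stress varies linearly with radius: τ = T·r/J = 541.0 × 0.0245 / 4.960×10^-7 = 2.672×10^7 Pa.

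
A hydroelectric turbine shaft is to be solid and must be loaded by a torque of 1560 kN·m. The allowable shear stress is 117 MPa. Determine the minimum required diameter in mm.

408 mm

For a solid shaft τ_max = 16T/(πd³), so d = (16T/(π τ_allow))^(1/3) = (16·1.560e6/(π·1.17×10^8))^(1/3) = 0.4080 m.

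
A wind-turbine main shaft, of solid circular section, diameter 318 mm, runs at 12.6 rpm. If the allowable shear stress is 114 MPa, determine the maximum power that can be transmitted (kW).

J = πd⁴/32 = π(0.318)⁴/32 = 1.004×10^-3 m⁴.
T_max = τ_allow·J/r = 1.14×10^8 × 1.004×10^-3 / 0.159 = 719800 N·m.
ω = 2π·12.6/60 = 1.319 rad/s, so P_max = T_max·ω = 9.498×10^5 W.

950 kW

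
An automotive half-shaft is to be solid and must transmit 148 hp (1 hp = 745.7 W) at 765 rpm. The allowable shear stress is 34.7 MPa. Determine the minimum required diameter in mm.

58.7 mm

ω = 2π·765/60 = 80.11 rad/s, so T = P/ω = 148×745.7 / 80.11 = 1378 N·m.
For a solid shaft τ_max = 16T/(πd³), so d = (16T/(π τ_allow))^(1/3) = (16·1378/(π·3.47×10^7))^(1/3) = 0.05869 m.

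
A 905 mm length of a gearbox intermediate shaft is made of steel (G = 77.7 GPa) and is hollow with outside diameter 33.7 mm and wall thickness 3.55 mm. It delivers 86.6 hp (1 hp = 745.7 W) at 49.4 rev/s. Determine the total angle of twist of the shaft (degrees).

1.79°

ω = 2π·49.4 = 310.4 rad/s, so T = P/ω = 86.6×745.7 / 310.4 = 208.1 N·m.
J = π(d_o⁴ − d_i⁴)/32 = π(0.0337⁴ − 0.0266⁴)/32 = 7.747×10^-8 m⁴.
θ = T·L/(G·J) = 208.1 × 0.905 / (77.7×10⁹ × 7.747×10^-8) = 0.03128 rad.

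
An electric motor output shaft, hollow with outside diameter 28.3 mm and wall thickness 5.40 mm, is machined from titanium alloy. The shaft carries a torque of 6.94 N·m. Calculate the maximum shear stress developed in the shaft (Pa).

1.83e6 Pa

J = π(d_o⁴ − d_i⁴)/32 = π(0.0283⁴ − 0.0175⁴)/32 = 5.376×10^-8 m⁴.
τ_max = T·r/J = 6.940 × 0.0142 / 5.376×10^-8 = 1.827×10^6 Pa.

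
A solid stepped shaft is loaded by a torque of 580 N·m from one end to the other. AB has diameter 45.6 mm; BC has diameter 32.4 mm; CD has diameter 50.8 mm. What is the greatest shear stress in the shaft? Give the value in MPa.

Under the same torque, τ_max = 16T/(πd³) is largest where d is smallest — segment BC (d = 32.4 mm).
τ_max = 16·580.0/(π·(0.0324)³) = 8.685×10^7 Pa.

86.8 MPa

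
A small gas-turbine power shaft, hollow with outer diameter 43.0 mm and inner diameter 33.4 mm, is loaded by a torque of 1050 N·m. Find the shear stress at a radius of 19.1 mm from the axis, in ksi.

J = π(d_o⁴ − d_i⁴)/32 = π(0.0430⁴ − 0.0334⁴)/32 = 2.135×10^-7 m⁴.
Shear stress varies linearly with radius: τ = T·r/J = 1050 × 0.0191 / 2.135×10^-7 = 9.395×10^7 Pa.

13.6 ksi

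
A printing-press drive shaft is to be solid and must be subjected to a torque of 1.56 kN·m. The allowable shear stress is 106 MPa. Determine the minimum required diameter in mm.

For a solid shaft τ_max = 16T/(πd³), so d = (16T/(π τ_allow))^(1/3) = (16·1560/(π·1.06×10^8))^(1/3) = 0.04216 m.

42.2 mm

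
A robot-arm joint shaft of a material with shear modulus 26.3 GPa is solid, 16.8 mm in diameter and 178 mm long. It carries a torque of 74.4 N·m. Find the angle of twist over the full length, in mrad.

64.4 mrad

J = πd⁴/32 = π(0.0168)⁴/32 = 7.821×10^-9 m⁴.
θ = T·L/(G·J) = 74.40 × 0.178 / (26.3×10⁹ × 7.821×10^-9) = 0.06439 rad.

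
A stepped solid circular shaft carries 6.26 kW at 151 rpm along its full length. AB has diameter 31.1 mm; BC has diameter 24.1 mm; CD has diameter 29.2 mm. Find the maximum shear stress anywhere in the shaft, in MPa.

ω = 2π·151/60 = 15.81 rad/s, so T = P/ω = 6.26×10³ / 15.81 = 395.9 N·m.
Under the same torque, τ_max = 16T/(πd³) is largest where d is smallest — segment BC (d = 24.1 mm).
τ_max = 16·395.9/(π·(0.0241)³) = 1.440×10^8 Pa.

144 MPa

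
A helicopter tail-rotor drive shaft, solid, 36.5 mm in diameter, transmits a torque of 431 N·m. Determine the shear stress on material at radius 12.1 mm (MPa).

29.9 MPa

J = πd⁴/32 = π(0.0365)⁴/32 = 1.742×10^-7 m⁴.
Shear stress varies linearly with radius: τ = T·r/J = 431.0 × 0.0121 / 1.742×10^-7 = 2.993×10^7 Pa.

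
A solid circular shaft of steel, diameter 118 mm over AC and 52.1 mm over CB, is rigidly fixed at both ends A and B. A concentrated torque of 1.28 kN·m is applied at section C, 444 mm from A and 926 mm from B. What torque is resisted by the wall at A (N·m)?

Compatibility: T_A·a/J_AC = T_B·b/J_CB with T_A + T_B = T₀.
J_AC = 1.90×10^-5 m⁴, J_CB = 7.23×10^-7 m⁴, so T_A = T₀·(J_AC/a)/((J_AC/a)+(J_CB/b)) = 1257 N·m, T_B = 22.91 N·m.

1260 N·m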